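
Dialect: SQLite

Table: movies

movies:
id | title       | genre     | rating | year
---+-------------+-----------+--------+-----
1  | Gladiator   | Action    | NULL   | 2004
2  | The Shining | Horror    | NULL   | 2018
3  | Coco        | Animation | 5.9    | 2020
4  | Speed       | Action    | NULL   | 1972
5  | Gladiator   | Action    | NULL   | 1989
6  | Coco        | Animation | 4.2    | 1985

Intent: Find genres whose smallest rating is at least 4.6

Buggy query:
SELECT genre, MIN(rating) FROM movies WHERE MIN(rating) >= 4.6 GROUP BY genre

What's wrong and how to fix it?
Bug: MIN() in WHERE is a misuse of aggregate

Fix: Replace WHERE with HAVING after the GROUP BY

Corrected query:
SELECT genre, MIN(rating) FROM movies GROUP BY genre HAVING MIN(rating) >= 4.6

Result:
(no rows)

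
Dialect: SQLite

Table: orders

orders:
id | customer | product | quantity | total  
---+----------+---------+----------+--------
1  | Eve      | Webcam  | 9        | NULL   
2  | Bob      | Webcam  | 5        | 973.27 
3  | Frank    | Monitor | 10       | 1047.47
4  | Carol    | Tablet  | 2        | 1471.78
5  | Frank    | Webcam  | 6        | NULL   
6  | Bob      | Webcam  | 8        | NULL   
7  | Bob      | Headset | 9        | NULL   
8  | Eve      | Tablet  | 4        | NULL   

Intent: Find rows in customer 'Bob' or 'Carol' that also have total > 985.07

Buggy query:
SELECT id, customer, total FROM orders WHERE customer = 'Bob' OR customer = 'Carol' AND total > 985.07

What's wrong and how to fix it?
Bug: Without parentheses, AND is evaluated before OR, so the total filter only applies to the 'Carol' branch

Fix: Add parentheses around the OR so the AND applies to both alternatives

Corrected query:
SELECT id, customer, total FROM orders WHERE (customer = 'Bob' OR customer = 'Carol') AND total > 985.07

Result:
id | customer | total  
---+----------+--------
4  | Carol    | 1471.78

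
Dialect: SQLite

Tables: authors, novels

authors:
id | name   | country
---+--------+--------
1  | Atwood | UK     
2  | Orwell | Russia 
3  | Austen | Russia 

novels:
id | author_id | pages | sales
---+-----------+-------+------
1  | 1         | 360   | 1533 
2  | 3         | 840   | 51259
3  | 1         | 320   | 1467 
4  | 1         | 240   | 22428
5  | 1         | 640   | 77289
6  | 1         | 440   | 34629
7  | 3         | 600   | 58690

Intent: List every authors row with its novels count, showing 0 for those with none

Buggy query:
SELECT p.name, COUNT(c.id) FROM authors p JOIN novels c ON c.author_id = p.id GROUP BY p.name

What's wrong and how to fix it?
Bug: INNER JOIN drops authors rows that have no matching novels rows

Fix: Switch to LEFT JOIN to retain unmatched parent rows

Corrected query:
SELECT p.name, COUNT(c.id) FROM authors p LEFT JOIN novels c ON c.author_id = p.id GROUP BY p.name

Result:
name   | COUNT(c.id)
-------+------------
Atwood | 5          
Austen | 2          
Orwell | 0          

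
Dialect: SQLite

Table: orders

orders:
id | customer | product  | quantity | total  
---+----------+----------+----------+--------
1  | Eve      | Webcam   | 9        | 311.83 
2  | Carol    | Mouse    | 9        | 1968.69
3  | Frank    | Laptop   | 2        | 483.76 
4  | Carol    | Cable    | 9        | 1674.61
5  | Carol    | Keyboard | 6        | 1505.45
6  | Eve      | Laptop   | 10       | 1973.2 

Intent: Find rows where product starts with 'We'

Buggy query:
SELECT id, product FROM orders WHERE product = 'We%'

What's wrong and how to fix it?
Bug: '=' compares the literal string including the % character; pattern matching needs LIKE

Fix: Use LIKE for wildcard pattern matching

Corrected query:
SELECT id, product FROM orders WHERE product LIKE 'We%'

Result:
id | product
---+--------
1  | Webcam 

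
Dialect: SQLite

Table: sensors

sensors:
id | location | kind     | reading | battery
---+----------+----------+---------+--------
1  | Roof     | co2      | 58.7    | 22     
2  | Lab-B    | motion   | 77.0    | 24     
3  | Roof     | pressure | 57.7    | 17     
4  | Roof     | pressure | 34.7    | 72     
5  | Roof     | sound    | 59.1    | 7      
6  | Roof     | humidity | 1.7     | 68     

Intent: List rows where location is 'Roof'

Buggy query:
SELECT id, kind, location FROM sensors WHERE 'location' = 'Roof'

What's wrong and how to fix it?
Bug: 'location' in single quotes is a string literal, not the column; the comparison is literal-vs-literal and never true

Fix: Remove the quotes around the column name (or use double quotes for an identifier)

Corrected query:
SELECT id, kind, location FROM sensors WHERE location = 'Roof'

Result:
id | kind     | location
---+----------+---------
1  | co2      | Roof    
3  | pressure | Roof    
4  | pressure | Roof    
5  | sound    | Roof    
6  | humidity | Roof    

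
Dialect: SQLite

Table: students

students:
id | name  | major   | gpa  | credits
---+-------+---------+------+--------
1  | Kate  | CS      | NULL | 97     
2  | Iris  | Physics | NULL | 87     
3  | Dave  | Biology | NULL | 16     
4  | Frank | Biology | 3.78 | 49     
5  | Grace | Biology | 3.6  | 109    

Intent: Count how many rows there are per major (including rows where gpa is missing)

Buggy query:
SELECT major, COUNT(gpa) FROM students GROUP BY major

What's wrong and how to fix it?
Bug: COUNT(column) counts non-NULL values only; rows with NULL gpa aren't counted

Fix: Replace COUNT(gpa) with COUNT(*)

Corrected query:
SELECT major, COUNT(*) FROM students GROUP BY major

Result:
major   | COUNT(*)
--------+---------
Biology | 3       
CS      | 1       
Physics | 1       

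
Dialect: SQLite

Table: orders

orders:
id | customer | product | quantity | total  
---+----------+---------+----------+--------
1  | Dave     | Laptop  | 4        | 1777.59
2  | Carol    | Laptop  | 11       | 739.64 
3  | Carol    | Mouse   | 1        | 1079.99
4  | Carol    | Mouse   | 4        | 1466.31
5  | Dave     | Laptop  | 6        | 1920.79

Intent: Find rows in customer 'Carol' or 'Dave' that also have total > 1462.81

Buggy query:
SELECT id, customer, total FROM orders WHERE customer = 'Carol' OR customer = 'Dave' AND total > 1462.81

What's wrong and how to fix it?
Bug: Without parentheses, AND is evaluated before OR, so the total filter only applies to the 'Dave' branch

Fix: Group the OR with parentheses (or use IN), then AND the threshold

Corrected query:
SELECT id, customer, total FROM orders WHERE (customer = 'Carol' OR customer = 'Dave') AND total > 1462.81

Result:
id | customer | total  
---+----------+--------
1  | Dave     | 1777.59
4  | Carol    | 1466.31
5  | Dave     | 1920.79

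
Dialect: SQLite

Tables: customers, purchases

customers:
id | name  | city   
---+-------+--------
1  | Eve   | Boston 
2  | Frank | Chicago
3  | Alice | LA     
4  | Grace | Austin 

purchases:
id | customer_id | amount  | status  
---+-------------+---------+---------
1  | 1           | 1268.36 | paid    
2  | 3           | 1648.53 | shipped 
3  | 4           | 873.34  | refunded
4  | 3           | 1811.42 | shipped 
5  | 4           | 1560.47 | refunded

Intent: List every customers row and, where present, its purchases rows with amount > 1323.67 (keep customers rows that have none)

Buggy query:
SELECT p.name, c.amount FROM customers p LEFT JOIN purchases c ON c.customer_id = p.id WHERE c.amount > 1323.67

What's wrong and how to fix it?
Bug: Filtering c.amount in WHERE discards the NULL rows produced by LEFT JOIN, turning it into an inner join

Fix: Move the right-table condition into the ON clause so unmatched parents are kept

Corrected query:
SELECT p.name, c.amount FROM customers p LEFT JOIN purchases c ON c.customer_id = p.id AND c.amount > 1323.67

Result:
name  | amount 
------+--------
Eve   | NULL   
Frank | NULL   
Alice | 1648.53
Alice | 1811.42
Grace | 1560.47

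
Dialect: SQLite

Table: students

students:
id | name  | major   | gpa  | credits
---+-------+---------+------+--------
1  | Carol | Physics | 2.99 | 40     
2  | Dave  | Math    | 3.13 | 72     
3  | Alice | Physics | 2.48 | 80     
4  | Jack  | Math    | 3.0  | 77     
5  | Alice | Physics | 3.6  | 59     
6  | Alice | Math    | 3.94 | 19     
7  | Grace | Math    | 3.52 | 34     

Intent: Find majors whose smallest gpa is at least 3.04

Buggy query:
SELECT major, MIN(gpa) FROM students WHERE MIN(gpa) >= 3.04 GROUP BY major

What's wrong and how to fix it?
Bug: Aggregates like MIN are computed per group after WHERE runs

Fix: Replace WHERE with HAVING after the GROUP BY

Corrected query:
SELECT major, MIN(gpa) FROM students GROUP BY major HAVING MIN(gpa) >= 3.04

Result:
(no rows)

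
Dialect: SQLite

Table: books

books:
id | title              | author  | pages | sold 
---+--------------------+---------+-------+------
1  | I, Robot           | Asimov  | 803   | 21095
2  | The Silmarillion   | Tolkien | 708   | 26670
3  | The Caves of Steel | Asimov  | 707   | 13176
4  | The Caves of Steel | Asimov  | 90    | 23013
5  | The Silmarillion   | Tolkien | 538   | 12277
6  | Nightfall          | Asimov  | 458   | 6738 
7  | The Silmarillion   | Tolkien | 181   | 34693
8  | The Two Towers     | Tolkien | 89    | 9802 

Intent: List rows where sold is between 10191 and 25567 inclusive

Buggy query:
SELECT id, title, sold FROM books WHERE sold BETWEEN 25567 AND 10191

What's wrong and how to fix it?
Bug: The bounds are reversed; BETWEEN a AND b requires a <= b to match anything

Fix: Swap the bounds so the smaller value comes first

Corrected query:
SELECT id, title, sold FROM books WHERE sold BETWEEN 10191 AND 25567

Result:
id | title              | sold 
---+--------------------+------
1  | I, Robot           | 21095
3  | The Caves of Steel | 13176
4  | The Caves of Steel | 23013
5  | The Silmarillion   | 12277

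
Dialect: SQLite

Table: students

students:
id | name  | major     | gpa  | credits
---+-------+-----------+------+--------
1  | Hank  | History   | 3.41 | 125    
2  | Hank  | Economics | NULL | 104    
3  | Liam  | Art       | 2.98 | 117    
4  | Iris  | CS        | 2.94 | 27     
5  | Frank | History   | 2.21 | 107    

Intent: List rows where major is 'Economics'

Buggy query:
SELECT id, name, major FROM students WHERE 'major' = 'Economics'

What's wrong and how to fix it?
Bug: Single quotes denote string literals in SQL; the column name is being compared as a constant string

Fix: Remove the quotes around the column name (or use double quotes for an identifier)

Corrected query:
SELECT id, name, major FROM students WHERE major = 'Economics'

Result:
id | name | major    
---+------+----------
2  | Hank | Economics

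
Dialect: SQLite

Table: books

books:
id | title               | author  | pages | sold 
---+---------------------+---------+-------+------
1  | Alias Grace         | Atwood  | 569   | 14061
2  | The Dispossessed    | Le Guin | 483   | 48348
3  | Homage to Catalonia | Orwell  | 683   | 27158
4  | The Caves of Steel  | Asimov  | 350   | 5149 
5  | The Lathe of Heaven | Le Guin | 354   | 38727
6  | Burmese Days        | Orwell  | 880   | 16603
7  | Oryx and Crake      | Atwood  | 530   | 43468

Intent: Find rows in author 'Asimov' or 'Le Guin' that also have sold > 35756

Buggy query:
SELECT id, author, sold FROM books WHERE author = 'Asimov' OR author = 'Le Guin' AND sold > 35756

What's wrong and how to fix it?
Bug: Without parentheses, AND is evaluated before OR, so the sold filter only applies to the 'Le Guin' branch

Fix: Add parentheses around the OR so the AND applies to both alternatives

Corrected query:
SELECT id, author, sold FROM books WHERE (author = 'Asimov' OR author = 'Le Guin') AND sold > 35756

Result:
id | author  | sold 
---+---------+------
2  | Le Guin | 48348
5  | Le Guin | 38727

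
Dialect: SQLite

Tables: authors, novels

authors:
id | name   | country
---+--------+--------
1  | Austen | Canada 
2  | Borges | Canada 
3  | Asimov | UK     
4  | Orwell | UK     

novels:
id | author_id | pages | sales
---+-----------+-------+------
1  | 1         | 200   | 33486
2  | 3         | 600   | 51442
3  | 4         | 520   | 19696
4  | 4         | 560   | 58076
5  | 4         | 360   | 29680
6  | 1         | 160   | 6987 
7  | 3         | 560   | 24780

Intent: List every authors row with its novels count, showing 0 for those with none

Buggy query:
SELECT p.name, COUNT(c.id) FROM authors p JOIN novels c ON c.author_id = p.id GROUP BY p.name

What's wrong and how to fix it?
Bug: INNER JOIN drops authors rows that have no matching novels rows

Fix: Use LEFT JOIN so parents without children still appear (COUNT(c.id) gives 0)

Corrected query:
SELECT p.name, COUNT(c.id) FROM authors p LEFT JOIN novels c ON c.author_id = p.id GROUP BY p.name

Result:
name   | COUNT(c.id)
-------+------------
Asimov | 2          
Austen | 2          
Borges | 0          
Orwell | 3          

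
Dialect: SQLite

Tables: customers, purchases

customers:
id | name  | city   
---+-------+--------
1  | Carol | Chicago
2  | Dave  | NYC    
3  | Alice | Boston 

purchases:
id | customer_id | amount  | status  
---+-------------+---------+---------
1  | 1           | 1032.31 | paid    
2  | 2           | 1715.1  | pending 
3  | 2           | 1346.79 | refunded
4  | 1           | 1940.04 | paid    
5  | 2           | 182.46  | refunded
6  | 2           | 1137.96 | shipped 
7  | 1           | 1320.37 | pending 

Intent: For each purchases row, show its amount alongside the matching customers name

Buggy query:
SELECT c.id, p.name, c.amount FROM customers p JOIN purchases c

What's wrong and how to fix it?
Bug: JOIN with no ON clause produces a cartesian product; every purchases row pairs with every customers row

Fix: Add ON c.customer_id = p.id to the JOIN

Corrected query:
SELECT c.id, p.name, c.amount FROM customers p JOIN purchases c ON c.customer_id = p.id

Result:
id | name  | amount 
---+-------+--------
1  | Carol | 1032.31
2  | Dave  | 1715.1 
3  | Dave  | 1346.79
4  | Carol | 1940.04
5  | Dave  | 182.46 
6  | Dave  | 1137.96
7  | Carol | 1320.37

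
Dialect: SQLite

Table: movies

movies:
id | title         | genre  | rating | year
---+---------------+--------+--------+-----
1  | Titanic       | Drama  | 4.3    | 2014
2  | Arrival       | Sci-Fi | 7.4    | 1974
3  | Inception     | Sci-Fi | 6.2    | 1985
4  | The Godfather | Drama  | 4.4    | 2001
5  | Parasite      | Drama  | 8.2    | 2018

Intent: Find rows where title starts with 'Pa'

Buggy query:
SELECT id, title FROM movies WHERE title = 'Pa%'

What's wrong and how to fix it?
Bug: '=' compares the literal string including the % character; pattern matching needs LIKE

Fix: Replace '=' with LIKE so 'Pa%' is treated as a pattern

Corrected query:
SELECT id, title FROM movies WHERE title LIKE 'Pa%'

Result:
id | title   
---+---------
5  | Parasite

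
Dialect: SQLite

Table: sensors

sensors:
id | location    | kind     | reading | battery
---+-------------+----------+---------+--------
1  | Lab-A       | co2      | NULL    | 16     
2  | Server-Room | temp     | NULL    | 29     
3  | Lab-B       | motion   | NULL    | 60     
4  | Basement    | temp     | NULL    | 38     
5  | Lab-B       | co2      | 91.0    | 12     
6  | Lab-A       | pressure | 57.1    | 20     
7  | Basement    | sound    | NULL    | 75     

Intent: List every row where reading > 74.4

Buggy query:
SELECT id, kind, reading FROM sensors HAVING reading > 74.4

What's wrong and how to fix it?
Bug: This is a non-aggregate query (no GROUP BY, no aggregates), so in SQLite the HAVING clause is invalid here; a row-level condition belongs in WHERE

Fix: Use WHERE for row-level filtering

Corrected query:
SELECT id, kind, reading FROM sensors WHERE reading > 74.4

Result:
id | kind | reading
---+------+--------
5  | co2  | 91     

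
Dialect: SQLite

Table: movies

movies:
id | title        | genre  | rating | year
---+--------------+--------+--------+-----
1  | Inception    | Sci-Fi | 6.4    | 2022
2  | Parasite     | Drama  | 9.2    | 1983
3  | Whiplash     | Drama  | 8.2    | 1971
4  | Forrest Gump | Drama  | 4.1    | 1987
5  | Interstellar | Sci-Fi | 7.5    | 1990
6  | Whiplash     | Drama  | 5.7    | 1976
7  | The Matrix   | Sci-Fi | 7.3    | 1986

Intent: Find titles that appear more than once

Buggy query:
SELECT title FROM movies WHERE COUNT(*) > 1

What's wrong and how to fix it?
Bug: WHERE can't reference COUNT(*); aggregates are computed after WHERE

Fix: GROUP BY title, then filter groups with HAVING COUNT(*) > 1

Corrected query:
SELECT title FROM movies GROUP BY title HAVING COUNT(*) > 1

Result:
title   
--------
Whiplash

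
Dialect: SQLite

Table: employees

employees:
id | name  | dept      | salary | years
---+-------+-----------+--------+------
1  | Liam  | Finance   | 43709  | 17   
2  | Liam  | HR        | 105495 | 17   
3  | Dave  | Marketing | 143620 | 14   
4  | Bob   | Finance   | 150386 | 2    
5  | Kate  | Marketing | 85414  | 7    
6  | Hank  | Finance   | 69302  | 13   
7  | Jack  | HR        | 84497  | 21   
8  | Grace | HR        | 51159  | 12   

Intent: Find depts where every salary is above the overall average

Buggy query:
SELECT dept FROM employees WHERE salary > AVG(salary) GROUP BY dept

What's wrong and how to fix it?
Bug: WHERE evaluates per row before aggregation, so AVG() is unavailable

Fix: Use a subquery for AVG and a HAVING MIN(...) filter so the condition holds for every row in the group

Corrected query:
SELECT dept FROM employees GROUP BY dept HAVING MIN(salary) > (SELECT AVG(salary) FROM employees)

Result:
(no rows)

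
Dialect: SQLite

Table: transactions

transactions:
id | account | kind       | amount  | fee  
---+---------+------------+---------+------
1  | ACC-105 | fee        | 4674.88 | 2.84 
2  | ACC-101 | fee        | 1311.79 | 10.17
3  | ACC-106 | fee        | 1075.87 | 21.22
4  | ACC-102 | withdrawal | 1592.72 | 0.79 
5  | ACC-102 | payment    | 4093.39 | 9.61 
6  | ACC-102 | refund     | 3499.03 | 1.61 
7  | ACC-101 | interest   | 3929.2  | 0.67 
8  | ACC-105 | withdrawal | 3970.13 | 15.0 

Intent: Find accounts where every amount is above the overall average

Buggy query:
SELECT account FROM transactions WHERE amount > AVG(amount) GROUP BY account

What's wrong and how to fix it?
Bug: AVG() is an aggregate; it can't sit directly in WHERE

Fix: Compute the overall average in a scalar subquery and compare each group's MIN against it in HAVING

Corrected query:
SELECT account FROM transactions GROUP BY account HAVING MIN(amount) > (SELECT AVG(amount) FROM transactions)

Result:
account
-------
ACC-105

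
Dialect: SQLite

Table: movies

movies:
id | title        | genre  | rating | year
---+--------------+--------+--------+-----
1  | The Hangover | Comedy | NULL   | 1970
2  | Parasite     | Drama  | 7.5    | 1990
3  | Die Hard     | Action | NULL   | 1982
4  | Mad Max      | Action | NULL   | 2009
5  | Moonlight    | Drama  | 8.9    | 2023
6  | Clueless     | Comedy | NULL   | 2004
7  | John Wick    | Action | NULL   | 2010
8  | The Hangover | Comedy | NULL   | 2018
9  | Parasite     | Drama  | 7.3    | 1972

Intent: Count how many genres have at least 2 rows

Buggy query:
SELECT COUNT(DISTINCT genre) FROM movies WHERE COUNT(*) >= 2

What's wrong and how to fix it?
Bug: WHERE filters individual rows, not groups, so a group-level COUNT is invalid there

Fix: Use a subquery that GROUPs and filters with HAVING, then count its rows

Corrected query:
SELECT COUNT(*) FROM (SELECT genre FROM movies GROUP BY genre HAVING COUNT(*) >= 2)

Result:
COUNT(*)
--------
3       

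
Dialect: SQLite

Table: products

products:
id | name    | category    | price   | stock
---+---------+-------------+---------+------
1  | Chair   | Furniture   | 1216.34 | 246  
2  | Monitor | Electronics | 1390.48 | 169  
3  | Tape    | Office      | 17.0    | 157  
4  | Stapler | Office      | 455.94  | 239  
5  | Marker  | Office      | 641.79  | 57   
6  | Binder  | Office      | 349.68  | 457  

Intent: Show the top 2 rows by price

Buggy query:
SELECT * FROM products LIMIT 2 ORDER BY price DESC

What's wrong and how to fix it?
Bug: ORDER BY cannot follow LIMIT; LIMIT is the final clause

Fix: Sort with ORDER BY, then apply LIMIT

Corrected query:
SELECT * FROM products ORDER BY price DESC LIMIT 2

Result:
id | name    | category    | price   | stock
---+---------+-------------+---------+------
2  | Monitor | Electronics | 1390.48 | 169  
1  | Chair   | Furniture   | 1216.34 | 246  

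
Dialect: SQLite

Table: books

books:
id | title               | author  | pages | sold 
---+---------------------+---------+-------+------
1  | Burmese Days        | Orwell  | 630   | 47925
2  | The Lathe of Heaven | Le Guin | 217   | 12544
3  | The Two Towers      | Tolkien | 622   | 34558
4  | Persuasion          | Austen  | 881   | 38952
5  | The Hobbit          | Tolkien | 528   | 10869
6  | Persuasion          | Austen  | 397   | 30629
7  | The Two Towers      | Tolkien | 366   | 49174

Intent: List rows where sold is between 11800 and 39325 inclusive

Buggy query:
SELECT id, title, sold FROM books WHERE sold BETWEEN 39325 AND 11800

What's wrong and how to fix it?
Bug: BETWEEN expects the lower bound first; with 39325 AND 11800 the range is empty

Fix: Swap the bounds so the smaller value comes first

Corrected query:
SELECT id, title, sold FROM books WHERE sold BETWEEN 11800 AND 39325

Result:
id | title               | sold 
---+---------------------+------
2  | The Lathe of Heaven | 12544
3  | The Two Towers      | 34558
4  | Persuasion          | 38952
6  | Persuasion          | 30629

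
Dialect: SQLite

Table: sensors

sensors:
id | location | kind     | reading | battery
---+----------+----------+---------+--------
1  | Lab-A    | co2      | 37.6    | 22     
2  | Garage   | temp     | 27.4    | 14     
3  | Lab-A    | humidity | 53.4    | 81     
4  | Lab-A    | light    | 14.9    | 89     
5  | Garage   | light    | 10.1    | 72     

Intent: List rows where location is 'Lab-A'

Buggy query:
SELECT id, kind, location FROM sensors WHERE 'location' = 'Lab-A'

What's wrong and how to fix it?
Bug: Single quotes denote string literals in SQL; the column name is being compared as a constant string

Fix: Reference the column as location without single quotes

Corrected query:
SELECT id, kind, location FROM sensors WHERE location = 'Lab-A'

Result:
id | kind     | location
---+----------+---------
1  | co2      | Lab-A   
3  | humidity | Lab-A   
4  | light    | Lab-A   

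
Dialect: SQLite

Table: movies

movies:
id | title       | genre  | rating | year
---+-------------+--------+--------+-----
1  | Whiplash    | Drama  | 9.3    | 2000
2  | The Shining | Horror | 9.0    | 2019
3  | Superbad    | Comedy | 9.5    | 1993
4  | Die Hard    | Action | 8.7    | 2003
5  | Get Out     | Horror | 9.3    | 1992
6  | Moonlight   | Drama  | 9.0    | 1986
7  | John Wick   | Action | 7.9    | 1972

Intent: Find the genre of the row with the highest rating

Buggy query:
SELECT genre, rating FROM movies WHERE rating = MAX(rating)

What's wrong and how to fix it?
Bug: MAX(rating) is an aggregate and cannot be used directly in WHERE

Fix: Use a subquery: WHERE rating = (SELECT MAX(rating) FROM movies)

Corrected query:
SELECT genre, rating FROM movies WHERE rating = (SELECT MAX(rating) FROM movies)

Result:
genre  | rating
-------+-------
Comedy | 9.5   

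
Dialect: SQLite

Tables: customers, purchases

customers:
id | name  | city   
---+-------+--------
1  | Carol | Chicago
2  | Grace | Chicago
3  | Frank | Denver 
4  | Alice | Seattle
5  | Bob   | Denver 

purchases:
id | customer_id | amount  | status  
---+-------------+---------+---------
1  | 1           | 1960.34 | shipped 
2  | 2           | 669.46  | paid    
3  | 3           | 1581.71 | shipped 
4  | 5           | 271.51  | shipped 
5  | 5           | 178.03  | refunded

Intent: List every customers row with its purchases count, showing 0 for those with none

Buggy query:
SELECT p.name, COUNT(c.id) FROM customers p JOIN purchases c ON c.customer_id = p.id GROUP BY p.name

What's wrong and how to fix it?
Bug: INNER JOIN drops customers rows that have no matching purchases rows

Fix: Use LEFT JOIN so parents without children still appear (COUNT(c.id) gives 0)

Corrected query:
SELECT p.name, COUNT(c.id) FROM customers p LEFT JOIN purchases c ON c.customer_id = p.id GROUP BY p.name

Result:
name  | COUNT(c.id)
------+------------
Alice | 0          
Bob   | 2          
Carol | 1          
Frank | 1          
Grace | 1          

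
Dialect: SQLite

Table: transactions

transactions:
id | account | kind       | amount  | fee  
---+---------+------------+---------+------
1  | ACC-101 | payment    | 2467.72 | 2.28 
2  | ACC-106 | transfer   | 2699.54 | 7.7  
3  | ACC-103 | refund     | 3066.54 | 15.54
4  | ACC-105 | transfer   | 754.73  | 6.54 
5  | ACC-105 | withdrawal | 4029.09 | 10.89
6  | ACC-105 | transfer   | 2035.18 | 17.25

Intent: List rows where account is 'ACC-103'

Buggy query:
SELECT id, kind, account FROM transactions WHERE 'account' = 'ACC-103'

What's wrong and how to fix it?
Bug: 'account' in single quotes is a string literal, not the column; the comparison is literal-vs-literal and never true

Fix: Remove the quotes around the column name (or use double quotes for an identifier)

Corrected query:
SELECT id, kind, account FROM transactions WHERE account = 'ACC-103'

Result:
id | kind   | account
---+--------+--------
3  | refund | ACC-103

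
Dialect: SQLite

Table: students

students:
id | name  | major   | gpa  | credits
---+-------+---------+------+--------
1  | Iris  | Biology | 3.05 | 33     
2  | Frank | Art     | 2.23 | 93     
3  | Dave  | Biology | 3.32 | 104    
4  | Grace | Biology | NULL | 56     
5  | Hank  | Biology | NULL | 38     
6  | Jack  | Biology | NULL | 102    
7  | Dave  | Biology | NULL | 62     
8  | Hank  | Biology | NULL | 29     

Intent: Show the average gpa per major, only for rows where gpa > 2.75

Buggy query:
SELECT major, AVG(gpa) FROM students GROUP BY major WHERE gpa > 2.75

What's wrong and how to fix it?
Bug: Row-level WHERE must come before GROUP BY in the clause order

Fix: Move the WHERE clause before GROUP BY

Corrected query:
SELECT major, AVG(gpa) FROM students WHERE gpa > 2.75 GROUP BY major

Result:
major   | AVG(gpa)
--------+---------
Biology | 3.185   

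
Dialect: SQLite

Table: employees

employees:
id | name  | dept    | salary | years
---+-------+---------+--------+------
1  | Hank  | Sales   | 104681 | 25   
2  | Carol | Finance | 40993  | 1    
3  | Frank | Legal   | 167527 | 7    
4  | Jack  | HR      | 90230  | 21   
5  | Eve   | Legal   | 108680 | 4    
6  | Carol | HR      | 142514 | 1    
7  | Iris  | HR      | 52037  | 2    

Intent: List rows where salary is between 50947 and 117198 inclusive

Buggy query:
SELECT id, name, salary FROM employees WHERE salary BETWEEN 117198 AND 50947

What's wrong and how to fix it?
Bug: The bounds are reversed; BETWEEN a AND b requires a <= b to match anything

Fix: Swap the bounds so the smaller value comes first

Corrected query:
SELECT id, name, salary FROM employees WHERE salary BETWEEN 50947 AND 117198

Result:
id | name | salary
---+------+-------
1  | Hank | 104681
4  | Jack | 90230 
5  | Eve  | 108680
7  | Iris | 52037 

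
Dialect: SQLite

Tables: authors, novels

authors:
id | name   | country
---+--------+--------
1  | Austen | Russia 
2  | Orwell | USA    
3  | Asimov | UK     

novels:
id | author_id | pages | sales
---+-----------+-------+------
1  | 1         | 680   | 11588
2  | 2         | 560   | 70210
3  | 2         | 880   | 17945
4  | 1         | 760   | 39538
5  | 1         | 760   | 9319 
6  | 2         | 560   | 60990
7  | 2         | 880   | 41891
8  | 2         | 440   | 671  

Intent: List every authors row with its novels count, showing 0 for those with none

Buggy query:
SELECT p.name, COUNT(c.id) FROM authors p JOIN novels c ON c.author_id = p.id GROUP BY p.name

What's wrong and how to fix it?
Bug: An inner join excludes parents with zero children

Fix: Switch to LEFT JOIN to retain unmatched parent rows

Corrected query:
SELECT p.name, COUNT(c.id) FROM authors p LEFT JOIN novels c ON c.author_id = p.id GROUP BY p.name

Result:
name   | COUNT(c.id)
-------+------------
Asimov | 0          
Austen | 3          
Orwell | 5          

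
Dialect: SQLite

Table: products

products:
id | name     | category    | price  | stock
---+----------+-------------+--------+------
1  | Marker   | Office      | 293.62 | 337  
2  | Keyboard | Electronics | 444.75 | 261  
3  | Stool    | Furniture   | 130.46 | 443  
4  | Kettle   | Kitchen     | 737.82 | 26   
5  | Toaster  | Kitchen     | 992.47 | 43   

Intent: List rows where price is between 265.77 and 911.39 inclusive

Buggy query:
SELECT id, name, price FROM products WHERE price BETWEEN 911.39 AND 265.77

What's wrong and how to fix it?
Bug: The bounds are reversed; BETWEEN a AND b requires a <= b to match anything

Fix: Write BETWEEN 265.77 AND 911.39

Corrected query:
SELECT id, name, price FROM products WHERE price BETWEEN 265.77 AND 911.39

Result:
id | name     | price 
---+----------+-------
1  | Marker   | 293.62
2  | Keyboard | 444.75
4  | Kettle   | 737.82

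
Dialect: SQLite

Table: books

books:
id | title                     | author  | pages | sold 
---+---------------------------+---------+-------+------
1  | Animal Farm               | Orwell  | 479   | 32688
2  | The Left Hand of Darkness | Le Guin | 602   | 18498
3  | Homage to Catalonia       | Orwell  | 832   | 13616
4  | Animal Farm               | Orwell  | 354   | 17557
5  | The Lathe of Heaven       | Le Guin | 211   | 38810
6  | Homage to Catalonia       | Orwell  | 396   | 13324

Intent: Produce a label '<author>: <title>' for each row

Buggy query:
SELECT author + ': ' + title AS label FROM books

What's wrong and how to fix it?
Bug: '+' is numeric addition; on text columns SQLite converts them to 0 instead of concatenating

Fix: Use the || operator for string concatenation

Corrected query:
SELECT author || ': ' || title AS label FROM books

Result:
label                             
----------------------------------
Orwell: Animal Farm               
Le Guin: The Left Hand of Darkness
Orwell: Homage to Catalonia       
Orwell: Animal Farm               
Le Guin: The Lathe of Heaven      
Orwell: Homage to Catalonia       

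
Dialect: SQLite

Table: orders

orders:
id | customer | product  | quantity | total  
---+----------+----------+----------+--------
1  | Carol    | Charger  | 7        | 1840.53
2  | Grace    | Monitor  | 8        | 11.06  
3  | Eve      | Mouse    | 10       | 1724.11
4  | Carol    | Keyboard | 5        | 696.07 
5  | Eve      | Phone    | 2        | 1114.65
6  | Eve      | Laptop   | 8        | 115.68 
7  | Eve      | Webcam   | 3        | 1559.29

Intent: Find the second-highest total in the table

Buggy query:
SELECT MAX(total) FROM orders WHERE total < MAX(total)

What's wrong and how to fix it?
Bug: MAX(total) on the right of the comparison is an aggregate-in-WHERE error

Fix: Compute the overall MAX in a subquery, then take MAX of rows below it

Corrected query:
SELECT MAX(total) FROM orders WHERE total < (SELECT MAX(total) FROM orders)

Result:
MAX(total)
----------
1724.11   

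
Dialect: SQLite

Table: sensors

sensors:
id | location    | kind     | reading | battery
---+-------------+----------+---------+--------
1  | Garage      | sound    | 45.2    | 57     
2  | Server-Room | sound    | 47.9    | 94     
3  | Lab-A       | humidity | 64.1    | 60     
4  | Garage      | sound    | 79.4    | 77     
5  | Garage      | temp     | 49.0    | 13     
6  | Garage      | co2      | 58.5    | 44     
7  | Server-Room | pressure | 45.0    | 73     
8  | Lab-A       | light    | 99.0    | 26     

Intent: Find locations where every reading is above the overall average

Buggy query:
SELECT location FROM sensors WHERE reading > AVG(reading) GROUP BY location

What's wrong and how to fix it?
Bug: WHERE evaluates per row before aggregation, so AVG() is unavailable

Fix: Use a subquery for AVG and a HAVING MIN(...) filter so the condition holds for every row in the group

Corrected query:
SELECT location FROM sensors GROUP BY location HAVING MIN(reading) > (SELECT AVG(reading) FROM sensors)

Result:
location
--------
Lab-A   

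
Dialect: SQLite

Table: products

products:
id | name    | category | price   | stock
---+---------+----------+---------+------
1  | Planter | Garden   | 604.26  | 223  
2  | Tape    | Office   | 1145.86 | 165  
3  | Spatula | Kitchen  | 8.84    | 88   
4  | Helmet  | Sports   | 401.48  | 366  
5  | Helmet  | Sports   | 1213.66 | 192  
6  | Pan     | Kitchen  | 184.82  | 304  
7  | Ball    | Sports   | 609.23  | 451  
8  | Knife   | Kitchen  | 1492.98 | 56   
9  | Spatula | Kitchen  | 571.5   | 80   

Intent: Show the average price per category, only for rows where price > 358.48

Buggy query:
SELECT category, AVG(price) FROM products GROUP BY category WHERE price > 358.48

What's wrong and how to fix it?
Bug: Row-level WHERE must come before GROUP BY in the clause order

Fix: Place WHERE between FROM and GROUP BY

Corrected query:
SELECT category, AVG(price) FROM products WHERE price > 358.48 GROUP BY category

Result:
category | AVG(price)
---------+-----------
Garden   | 604.26    
Kitchen  | 1032.24   
Office   | 1145.86   
Sports   | 741.456667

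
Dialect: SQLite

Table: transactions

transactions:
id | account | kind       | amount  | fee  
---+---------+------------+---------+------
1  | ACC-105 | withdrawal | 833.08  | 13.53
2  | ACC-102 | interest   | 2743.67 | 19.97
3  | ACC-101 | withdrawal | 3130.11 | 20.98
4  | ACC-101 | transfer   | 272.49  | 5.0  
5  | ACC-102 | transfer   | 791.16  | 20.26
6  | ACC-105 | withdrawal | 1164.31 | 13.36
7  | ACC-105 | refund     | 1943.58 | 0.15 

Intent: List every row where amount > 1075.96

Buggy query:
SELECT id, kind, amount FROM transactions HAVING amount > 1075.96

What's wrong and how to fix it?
Bug: This is a non-aggregate query (no GROUP BY, no aggregates), so in SQLite the HAVING clause is invalid here; a row-level condition belongs in WHERE

Fix: Replace HAVING with WHERE since the condition applies to individual rows

Corrected query:
SELECT id, kind, amount FROM transactions WHERE amount > 1075.96

Result:
id | kind       | amount 
---+------------+--------
2  | interest   | 2743.67
3  | withdrawal | 3130.11
6  | withdrawal | 1164.31
7  | refund     | 1943.58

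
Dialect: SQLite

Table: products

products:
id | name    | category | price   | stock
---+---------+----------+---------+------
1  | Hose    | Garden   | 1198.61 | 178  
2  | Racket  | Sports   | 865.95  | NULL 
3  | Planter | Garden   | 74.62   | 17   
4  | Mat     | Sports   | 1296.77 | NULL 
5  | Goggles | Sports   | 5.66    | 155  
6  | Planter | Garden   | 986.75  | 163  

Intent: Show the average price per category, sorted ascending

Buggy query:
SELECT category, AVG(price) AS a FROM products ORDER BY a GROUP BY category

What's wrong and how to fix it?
Bug: GROUP BY must precede ORDER BY

Fix: Move ORDER BY to the end, after GROUP BY

Corrected query:
SELECT category, AVG(price) AS a FROM products GROUP BY category ORDER BY a

Result:
category | a         
---------+-----------
Sports   | 722.793333
Garden   | 753.326667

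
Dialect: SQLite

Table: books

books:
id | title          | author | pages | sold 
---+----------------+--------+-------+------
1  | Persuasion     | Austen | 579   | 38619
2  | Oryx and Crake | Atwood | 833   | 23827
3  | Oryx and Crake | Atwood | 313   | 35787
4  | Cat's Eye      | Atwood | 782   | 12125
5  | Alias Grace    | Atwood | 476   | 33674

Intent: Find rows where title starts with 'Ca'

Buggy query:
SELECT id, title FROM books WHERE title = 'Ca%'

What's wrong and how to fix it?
Bug: '=' compares the literal string including the % character; pattern matching needs LIKE

Fix: Replace '=' with LIKE so 'Ca%' is treated as a pattern

Corrected query:
SELECT id, title FROM books WHERE title LIKE 'Ca%'

Result:
id | title    
---+----------
4  | Cat's Eye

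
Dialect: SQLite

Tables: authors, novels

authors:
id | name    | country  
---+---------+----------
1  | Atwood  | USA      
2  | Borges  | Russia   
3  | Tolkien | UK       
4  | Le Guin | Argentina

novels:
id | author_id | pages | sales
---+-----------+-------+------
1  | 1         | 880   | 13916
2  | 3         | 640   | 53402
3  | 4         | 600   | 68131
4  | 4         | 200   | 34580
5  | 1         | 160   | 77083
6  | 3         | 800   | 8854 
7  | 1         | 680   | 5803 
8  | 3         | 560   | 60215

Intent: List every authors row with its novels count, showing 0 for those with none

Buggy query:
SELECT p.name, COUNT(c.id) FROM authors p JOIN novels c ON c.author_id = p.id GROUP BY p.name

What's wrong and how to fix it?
Bug: An inner join excludes parents with zero children

Fix: Switch to LEFT JOIN to retain unmatched parent rows

Corrected query:
SELECT p.name, COUNT(c.id) FROM authors p LEFT JOIN novels c ON c.author_id = p.id GROUP BY p.name

Result:
name    | COUNT(c.id)
--------+------------
Atwood  | 3          
Borges  | 0          
Le Guin | 2          
Tolkien | 3          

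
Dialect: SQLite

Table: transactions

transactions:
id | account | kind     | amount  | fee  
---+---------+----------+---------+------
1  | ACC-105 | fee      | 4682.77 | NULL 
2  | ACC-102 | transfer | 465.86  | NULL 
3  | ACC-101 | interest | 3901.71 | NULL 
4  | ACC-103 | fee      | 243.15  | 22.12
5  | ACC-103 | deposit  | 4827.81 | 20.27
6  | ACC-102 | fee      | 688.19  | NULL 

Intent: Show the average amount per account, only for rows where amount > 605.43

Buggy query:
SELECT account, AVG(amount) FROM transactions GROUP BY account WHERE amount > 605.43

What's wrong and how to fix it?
Bug: Row-level WHERE must come before GROUP BY in the clause order

Fix: Place WHERE between FROM and GROUP BY

Corrected query:
SELECT account, AVG(amount) FROM transactions WHERE amount > 605.43 GROUP BY account

Result:
account | AVG(amount)
--------+------------
ACC-101 | 3901.71    
ACC-102 | 688.19     
ACC-103 | 4827.81    
ACC-105 | 4682.77    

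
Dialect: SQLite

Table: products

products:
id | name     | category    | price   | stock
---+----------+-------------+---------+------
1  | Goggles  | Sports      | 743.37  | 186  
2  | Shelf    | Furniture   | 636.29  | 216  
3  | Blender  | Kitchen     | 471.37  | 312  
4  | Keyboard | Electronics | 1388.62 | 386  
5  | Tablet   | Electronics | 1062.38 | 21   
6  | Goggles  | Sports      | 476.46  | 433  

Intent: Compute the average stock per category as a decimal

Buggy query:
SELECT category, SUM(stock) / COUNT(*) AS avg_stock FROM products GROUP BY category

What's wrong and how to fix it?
Bug: SUM(stock) and COUNT(*) are both integers; the division truncates the fractional part

Fix: Multiply by 1.0 (or CAST to REAL) to force floating-point division

Corrected query:
SELECT category, SUM(stock) * 1.0 / COUNT(*) AS avg_stock FROM products GROUP BY category

Result:
category    | avg_stock
------------+----------
Electronics | 203.5    
Furniture   | 216      
Kitchen     | 312      
Sports      | 309.5    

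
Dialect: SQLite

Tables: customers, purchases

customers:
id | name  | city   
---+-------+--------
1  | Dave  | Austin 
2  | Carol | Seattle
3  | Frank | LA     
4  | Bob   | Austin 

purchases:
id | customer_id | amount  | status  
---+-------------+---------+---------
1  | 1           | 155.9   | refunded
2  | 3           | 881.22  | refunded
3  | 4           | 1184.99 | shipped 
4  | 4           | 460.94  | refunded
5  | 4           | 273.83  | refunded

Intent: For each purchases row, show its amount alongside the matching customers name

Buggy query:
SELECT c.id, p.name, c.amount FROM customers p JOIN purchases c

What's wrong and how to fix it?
Bug: JOIN with no ON clause produces a cartesian product; every purchases row pairs with every customers row

Fix: Specify the join condition linking the foreign key to the parent id

Corrected query:
SELECT c.id, p.name, c.amount FROM customers p JOIN purchases c ON c.customer_id = p.id

Result:
id | name  | amount 
---+-------+--------
1  | Dave  | 155.9  
2  | Frank | 881.22 
3  | Bob   | 1184.99
4  | Bob   | 460.94 
5  | Bob   | 273.83 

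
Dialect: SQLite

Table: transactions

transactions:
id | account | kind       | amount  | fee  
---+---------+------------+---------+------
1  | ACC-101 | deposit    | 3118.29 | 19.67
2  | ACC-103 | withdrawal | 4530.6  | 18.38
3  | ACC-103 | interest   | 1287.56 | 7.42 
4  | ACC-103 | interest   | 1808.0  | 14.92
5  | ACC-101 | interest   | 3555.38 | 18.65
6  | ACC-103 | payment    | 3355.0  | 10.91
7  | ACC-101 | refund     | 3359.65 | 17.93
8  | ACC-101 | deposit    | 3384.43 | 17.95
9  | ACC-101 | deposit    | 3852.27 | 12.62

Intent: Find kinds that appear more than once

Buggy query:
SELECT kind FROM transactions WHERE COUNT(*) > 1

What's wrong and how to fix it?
Bug: WHERE can't reference COUNT(*); aggregates are computed after WHERE

Fix: GROUP BY kind, then filter groups with HAVING COUNT(*) > 1

Corrected query:
SELECT kind FROM transactions GROUP BY kind HAVING COUNT(*) > 1

Result:
kind    
--------
deposit 
interest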